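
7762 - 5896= 1866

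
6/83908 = 3/41954  =  0.00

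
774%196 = 186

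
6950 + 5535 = 12485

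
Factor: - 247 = - 13^1*19^1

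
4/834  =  2/417 = 0.00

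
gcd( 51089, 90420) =1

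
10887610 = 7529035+3358575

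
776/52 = 14+12/13=14.92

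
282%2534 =282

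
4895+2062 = 6957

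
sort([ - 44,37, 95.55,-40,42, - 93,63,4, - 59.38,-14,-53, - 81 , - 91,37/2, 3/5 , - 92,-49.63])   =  [ - 93 , - 92, -91, - 81, - 59.38,-53,-49.63, - 44, - 40 ,-14, 3/5, 4  ,  37/2, 37, 42 , 63, 95.55]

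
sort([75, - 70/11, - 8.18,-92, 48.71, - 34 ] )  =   [ - 92,-34, - 8.18, - 70/11  ,  48.71,75 ] 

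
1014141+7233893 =8248034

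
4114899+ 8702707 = 12817606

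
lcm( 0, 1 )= 0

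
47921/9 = 5324 + 5/9=5324.56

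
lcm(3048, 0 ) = 0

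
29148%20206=8942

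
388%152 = 84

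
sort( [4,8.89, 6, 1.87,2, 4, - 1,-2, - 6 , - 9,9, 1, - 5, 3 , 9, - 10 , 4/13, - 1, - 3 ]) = [ - 10, - 9, - 6, -5, - 3, -2, - 1, - 1 , 4/13,1, 1.87 , 2, 3, 4, 4, 6, 8.89, 9, 9]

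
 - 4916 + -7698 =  -12614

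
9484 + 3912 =13396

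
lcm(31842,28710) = 1751310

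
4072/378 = 10 + 146/189 = 10.77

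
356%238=118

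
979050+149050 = 1128100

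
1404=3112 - 1708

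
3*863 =2589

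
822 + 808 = 1630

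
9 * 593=5337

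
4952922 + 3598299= 8551221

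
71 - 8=63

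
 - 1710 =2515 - 4225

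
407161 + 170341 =577502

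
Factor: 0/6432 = 0^1 = 0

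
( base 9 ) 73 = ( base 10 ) 66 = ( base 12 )56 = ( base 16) 42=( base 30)26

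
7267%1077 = 805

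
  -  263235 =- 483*545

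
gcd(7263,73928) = 1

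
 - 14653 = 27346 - 41999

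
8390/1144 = 7 +191/572=7.33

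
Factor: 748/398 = 2^1 * 11^1  *  17^1 * 199^( - 1)= 374/199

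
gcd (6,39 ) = 3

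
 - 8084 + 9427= 1343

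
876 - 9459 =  - 8583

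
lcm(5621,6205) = 477785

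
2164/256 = 541/64 = 8.45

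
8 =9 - 1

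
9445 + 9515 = 18960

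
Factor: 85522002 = 2^1 * 3^1*17^1*19^1*44129^1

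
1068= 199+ 869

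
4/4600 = 1/1150 = 0.00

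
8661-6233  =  2428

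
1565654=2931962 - 1366308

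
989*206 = 203734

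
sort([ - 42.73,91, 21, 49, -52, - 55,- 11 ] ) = [ - 55 , - 52, - 42.73,-11,21,49,91 ] 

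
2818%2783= 35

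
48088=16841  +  31247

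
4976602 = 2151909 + 2824693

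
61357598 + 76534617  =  137892215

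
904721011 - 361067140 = 543653871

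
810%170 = 130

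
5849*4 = 23396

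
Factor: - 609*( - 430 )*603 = 157907610 = 2^1 * 3^3* 5^1*7^1*29^1*43^1*67^1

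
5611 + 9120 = 14731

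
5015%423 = 362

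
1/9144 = 1/9144 = 0.00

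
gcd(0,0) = 0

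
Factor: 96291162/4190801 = 2^1*3^2*11^1*17^1*157^(- 1 )*26693^( - 1 )*28607^1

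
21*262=5502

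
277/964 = 277/964 = 0.29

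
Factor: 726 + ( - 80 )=646=2^1*17^1*19^1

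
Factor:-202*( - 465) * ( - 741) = -69602130 = - 2^1*3^2 * 5^1 * 13^1*19^1*31^1*101^1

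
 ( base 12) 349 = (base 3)200010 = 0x1E9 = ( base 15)229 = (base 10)489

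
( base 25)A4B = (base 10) 6361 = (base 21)E8J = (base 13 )2b84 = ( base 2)1100011011001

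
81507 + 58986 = 140493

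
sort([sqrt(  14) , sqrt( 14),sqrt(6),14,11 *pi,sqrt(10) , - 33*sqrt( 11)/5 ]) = [ - 33*sqrt(11)/5, sqrt(6),sqrt( 10 ),sqrt( 14) , sqrt(14),14,11 * pi]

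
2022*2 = 4044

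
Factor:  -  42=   -  2^1*3^1*7^1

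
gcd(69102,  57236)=698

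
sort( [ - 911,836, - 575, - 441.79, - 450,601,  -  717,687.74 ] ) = [ - 911, - 717, - 575,-450,  -  441.79,601 , 687.74,836]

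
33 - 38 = -5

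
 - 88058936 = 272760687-360819623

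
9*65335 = 588015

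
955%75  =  55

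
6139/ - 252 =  - 25+23/36 = - 24.36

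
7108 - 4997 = 2111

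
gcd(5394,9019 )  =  29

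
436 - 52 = 384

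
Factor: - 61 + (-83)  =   - 2^4 * 3^2 = -144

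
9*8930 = 80370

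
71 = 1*71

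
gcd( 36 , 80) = 4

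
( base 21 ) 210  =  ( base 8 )1607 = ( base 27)16c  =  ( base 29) 124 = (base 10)903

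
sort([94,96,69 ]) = [69, 94, 96 ]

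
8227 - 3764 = 4463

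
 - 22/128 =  - 1+53/64 = - 0.17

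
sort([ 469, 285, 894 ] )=[ 285, 469,894]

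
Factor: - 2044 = -2^2*7^1*73^1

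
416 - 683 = -267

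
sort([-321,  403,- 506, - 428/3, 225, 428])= [- 506, - 321, - 428/3,225 , 403,428]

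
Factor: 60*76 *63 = 287280=2^4*3^3 * 5^1*7^1*19^1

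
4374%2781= 1593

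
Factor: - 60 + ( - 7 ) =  - 67= -67^1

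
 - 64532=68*( - 949 ) 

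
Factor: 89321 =179^1*499^1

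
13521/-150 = -91 + 43/50 = - 90.14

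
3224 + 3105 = 6329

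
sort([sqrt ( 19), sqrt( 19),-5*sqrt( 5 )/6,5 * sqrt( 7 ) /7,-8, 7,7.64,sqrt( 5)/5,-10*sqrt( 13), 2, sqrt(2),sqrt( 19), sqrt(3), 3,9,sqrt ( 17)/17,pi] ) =[ - 10*sqrt( 13 ), - 8, - 5*sqrt( 5)/6, sqrt(17) /17,sqrt( 5 ) /5, sqrt(2),sqrt (3)  ,  5 * sqrt(7 )/7,  2,3, pi,  sqrt( 19 ), sqrt( 19),sqrt( 19), 7, 7.64,9]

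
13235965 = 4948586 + 8287379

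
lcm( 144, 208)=1872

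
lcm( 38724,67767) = 271068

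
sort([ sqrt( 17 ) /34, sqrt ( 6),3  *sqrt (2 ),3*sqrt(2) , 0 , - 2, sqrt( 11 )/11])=[ - 2,0, sqrt(17 ) /34  ,  sqrt(11)/11,sqrt( 6 ), 3*sqrt( 2 ),3*sqrt( 2 )]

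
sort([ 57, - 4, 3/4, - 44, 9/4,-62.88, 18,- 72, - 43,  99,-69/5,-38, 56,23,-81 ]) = [-81,-72,-62.88,  -  44,  -  43, - 38, - 69/5, - 4, 3/4,9/4, 18, 23, 56,57,  99]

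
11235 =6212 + 5023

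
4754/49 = 4754/49 = 97.02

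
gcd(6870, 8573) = 1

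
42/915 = 14/305 =0.05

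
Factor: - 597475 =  - 5^2 * 23899^1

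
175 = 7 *25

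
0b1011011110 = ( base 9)1005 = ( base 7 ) 2066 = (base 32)mu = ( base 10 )734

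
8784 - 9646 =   -  862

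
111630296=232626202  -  120995906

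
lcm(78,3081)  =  6162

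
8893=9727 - 834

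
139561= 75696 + 63865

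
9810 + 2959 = 12769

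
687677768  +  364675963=1052353731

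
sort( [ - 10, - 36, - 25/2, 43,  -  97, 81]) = [ - 97, - 36,- 25/2,  -  10, 43,81 ] 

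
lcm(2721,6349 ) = 19047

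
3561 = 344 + 3217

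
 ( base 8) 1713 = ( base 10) 971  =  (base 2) 1111001011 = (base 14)4d5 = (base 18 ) 2HH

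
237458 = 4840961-4603503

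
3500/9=388  +  8/9 = 388.89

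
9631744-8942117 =689627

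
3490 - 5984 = - 2494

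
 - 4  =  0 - 4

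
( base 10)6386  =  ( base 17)151B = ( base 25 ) A5B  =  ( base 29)7H6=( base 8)14362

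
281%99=83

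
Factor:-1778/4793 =-2^1*7^1*127^1*4793^( - 1 )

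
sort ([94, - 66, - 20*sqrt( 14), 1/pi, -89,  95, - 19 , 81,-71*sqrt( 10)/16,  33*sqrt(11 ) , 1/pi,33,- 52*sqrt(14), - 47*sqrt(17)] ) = [ - 52*sqrt( 14),  -  47*sqrt(17 ),-89, -20 * sqrt( 14),  -  66, - 19, - 71*sqrt(10 )/16,1/pi,1/pi,33,81,94,95, 33*sqrt( 11 )]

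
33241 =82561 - 49320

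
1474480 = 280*5266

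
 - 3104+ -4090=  - 7194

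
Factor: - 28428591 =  - 3^1*739^1 * 12823^1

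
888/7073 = 888/7073  =  0.13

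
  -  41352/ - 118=350 + 26/59  =  350.44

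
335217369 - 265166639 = 70050730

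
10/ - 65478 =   -  1 + 32734/32739=- 0.00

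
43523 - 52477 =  - 8954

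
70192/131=70192/131=   535.82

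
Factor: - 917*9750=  - 8940750  =  -2^1*3^1*5^3 *7^1*13^1*131^1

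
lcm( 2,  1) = 2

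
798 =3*266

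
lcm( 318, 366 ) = 19398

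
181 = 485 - 304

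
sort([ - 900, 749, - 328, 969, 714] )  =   [-900, - 328 , 714, 749,969 ]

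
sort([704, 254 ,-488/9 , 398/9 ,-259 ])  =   [-259, - 488/9,398/9,254,704]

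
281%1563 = 281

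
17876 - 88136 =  - 70260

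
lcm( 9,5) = 45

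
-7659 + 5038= - 2621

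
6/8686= 3/4343 = 0.00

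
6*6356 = 38136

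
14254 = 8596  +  5658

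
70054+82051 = 152105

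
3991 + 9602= 13593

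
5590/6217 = 5590/6217 = 0.90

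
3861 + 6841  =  10702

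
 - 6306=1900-8206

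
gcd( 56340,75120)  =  18780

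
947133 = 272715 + 674418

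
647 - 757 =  - 110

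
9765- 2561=7204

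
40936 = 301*136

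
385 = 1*385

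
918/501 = 306/167  =  1.83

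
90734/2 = 45367  =  45367.00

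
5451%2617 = 217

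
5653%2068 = 1517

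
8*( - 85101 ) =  - 680808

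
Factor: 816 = 2^4*3^1 * 17^1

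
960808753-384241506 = 576567247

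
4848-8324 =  - 3476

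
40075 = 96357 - 56282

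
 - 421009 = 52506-473515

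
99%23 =7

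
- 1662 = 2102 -3764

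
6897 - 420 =6477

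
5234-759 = 4475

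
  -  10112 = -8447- 1665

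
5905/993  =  5905/993 = 5.95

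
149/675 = 149/675 =0.22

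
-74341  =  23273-97614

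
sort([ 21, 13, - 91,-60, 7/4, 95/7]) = [- 91 , - 60,7/4,13,95/7, 21 ] 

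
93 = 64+29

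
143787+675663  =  819450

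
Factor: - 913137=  - 3^1*53^1*5743^1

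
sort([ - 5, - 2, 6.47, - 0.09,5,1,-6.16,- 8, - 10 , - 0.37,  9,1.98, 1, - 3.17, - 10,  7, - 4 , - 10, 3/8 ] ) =[- 10, - 10, - 10 , - 8, - 6.16, -5, - 4, - 3.17, - 2, - 0.37 ,-0.09,3/8,1, 1, 1.98 , 5, 6.47 , 7, 9] 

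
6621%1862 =1035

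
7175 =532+6643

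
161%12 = 5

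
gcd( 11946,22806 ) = 1086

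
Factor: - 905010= -2^1*3^1 * 5^1 * 97^1*311^1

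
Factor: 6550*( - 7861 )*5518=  - 2^2 *5^2*7^1*31^1*89^1 * 131^1*1123^1  =  -284119336900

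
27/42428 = 27/42428 = 0.00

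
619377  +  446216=1065593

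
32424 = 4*8106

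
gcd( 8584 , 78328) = 8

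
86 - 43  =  43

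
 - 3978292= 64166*( - 62)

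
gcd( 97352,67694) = 2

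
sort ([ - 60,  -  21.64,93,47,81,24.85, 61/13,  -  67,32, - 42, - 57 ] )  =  [- 67, -60  , - 57, - 42, - 21.64,  61/13,24.85,  32,47,81, 93]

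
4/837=4/837 =0.00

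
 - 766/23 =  - 34 + 16/23 = - 33.30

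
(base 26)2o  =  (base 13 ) 5B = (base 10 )76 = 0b1001100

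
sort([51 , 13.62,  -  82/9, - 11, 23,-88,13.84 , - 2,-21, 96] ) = [-88, - 21,  -  11, - 82/9, - 2,13.62, 13.84,23 , 51,96] 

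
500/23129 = 500/23129  =  0.02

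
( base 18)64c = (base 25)363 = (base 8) 3754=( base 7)5625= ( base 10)2028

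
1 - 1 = 0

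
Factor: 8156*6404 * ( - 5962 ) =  - 311401365088 = - 2^5*11^1*271^1*1601^1*2039^1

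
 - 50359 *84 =-4230156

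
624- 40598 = -39974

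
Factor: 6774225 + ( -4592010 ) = 3^1 * 5^1 * 7^2 * 2969^1 = 2182215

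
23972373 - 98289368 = -74316995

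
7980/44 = 1995/11 = 181.36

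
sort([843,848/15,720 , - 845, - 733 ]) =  [ - 845 , - 733, 848/15,720,843]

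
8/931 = 8/931 = 0.01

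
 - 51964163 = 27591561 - 79555724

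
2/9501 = 2/9501 = 0.00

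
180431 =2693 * 67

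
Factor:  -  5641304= - 2^3*705163^1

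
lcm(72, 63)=504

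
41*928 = 38048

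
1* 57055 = 57055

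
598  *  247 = 147706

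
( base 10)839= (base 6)3515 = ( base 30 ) rt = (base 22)1g3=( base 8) 1507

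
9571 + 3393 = 12964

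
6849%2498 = 1853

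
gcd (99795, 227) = 1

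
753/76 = 9+69/76 = 9.91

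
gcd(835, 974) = 1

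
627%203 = 18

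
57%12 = 9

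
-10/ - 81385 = 2/16277 = 0.00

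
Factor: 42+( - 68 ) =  - 26 = - 2^1 * 13^1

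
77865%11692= 7713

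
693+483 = 1176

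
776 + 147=923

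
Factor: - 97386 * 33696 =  - 2^6 *3^5*13^1 * 16231^1=- 3281518656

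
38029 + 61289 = 99318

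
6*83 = 498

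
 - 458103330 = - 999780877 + 541677547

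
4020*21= 84420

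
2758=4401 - 1643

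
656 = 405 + 251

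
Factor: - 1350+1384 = 34 =2^1*17^1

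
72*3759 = 270648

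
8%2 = 0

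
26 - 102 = - 76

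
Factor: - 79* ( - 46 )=3634=   2^1*23^1*79^1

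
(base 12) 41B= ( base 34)HL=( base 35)H4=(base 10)599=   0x257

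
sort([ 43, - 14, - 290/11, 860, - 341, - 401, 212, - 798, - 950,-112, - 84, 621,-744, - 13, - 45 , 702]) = [  -  950, - 798, - 744,-401, - 341, - 112, - 84, - 45,-290/11, - 14,-13,43,212, 621 , 702,860]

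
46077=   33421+12656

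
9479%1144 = 327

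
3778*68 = 256904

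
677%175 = 152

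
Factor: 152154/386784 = 2^( -4)*17^( - 1)*107^1 = 107/272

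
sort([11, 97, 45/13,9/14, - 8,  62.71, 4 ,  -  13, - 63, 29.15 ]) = [-63, - 13,  -  8, 9/14, 45/13, 4,11, 29.15,62.71,97] 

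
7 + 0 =7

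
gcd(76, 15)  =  1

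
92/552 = 1/6=0.17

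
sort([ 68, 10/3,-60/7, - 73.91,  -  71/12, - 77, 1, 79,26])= [  -  77, - 73.91,-60/7, - 71/12, 1, 10/3,26, 68,79 ] 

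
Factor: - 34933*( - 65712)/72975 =765172432/24325  =  2^4*5^(  -  2) * 7^(  -  1 )*37^2*139^(- 1)*181^1*193^1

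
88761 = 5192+83569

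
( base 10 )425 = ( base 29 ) EJ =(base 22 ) J7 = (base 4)12221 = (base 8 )651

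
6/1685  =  6/1685 = 0.00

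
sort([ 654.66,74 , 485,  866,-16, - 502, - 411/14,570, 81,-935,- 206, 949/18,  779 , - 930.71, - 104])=[ -935,-930.71, - 502, -206, - 104, - 411/14, - 16 , 949/18,  74,81,  485,570, 654.66, 779,  866]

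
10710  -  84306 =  - 73596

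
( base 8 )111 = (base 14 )53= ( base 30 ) 2D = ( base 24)31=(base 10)73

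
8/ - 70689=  - 1 +70681/70689 = - 0.00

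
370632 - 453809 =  - 83177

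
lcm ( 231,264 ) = 1848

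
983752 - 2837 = 980915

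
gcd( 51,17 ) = 17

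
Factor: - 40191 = - 3^1* 13397^1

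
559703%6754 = 5875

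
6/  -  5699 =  - 1 + 5693/5699 = -  0.00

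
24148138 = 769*31402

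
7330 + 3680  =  11010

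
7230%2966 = 1298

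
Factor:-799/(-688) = 2^( - 4)*17^1*43^ (-1 )* 47^1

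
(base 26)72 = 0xB8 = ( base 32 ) 5O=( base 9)224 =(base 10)184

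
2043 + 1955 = 3998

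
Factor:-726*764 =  - 2^3*3^1*11^2*191^1 = - 554664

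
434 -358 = 76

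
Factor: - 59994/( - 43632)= 2^(-3)*11^1 = 11/8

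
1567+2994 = 4561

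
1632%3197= 1632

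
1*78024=78024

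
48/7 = 6 + 6/7 = 6.86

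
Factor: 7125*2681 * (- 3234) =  - 61776272250   =  -  2^1*3^2*5^3 *7^3*11^1*  19^1*383^1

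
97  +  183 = 280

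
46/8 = 23/4 = 5.75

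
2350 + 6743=9093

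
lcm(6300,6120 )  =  214200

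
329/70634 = 329/70634=0.00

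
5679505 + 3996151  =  9675656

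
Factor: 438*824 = 360912 = 2^4*3^1*73^1*103^1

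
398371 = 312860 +85511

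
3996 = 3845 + 151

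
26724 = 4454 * 6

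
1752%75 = 27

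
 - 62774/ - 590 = 106 + 117/295 = 106.40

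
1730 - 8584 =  - 6854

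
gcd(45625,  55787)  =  1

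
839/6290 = 839/6290 = 0.13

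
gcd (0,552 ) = 552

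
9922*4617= 45809874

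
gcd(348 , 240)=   12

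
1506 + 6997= 8503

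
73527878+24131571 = 97659449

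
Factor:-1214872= - 2^3*181^1*839^1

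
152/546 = 76/273 = 0.28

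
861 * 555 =477855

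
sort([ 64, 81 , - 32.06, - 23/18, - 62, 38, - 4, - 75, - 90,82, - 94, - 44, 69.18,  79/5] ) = [ - 94, - 90, - 75, - 62, - 44 ,-32.06,-4, - 23/18, 79/5, 38,  64, 69.18  ,  81, 82 ] 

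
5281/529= 5281/529 = 9.98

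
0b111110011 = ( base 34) en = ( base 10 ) 499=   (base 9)614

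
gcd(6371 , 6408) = 1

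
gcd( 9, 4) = 1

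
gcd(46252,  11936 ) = 1492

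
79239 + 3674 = 82913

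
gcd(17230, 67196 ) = 2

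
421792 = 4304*98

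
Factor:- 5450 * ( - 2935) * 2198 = 2^2*5^3 * 7^1* 109^1 * 157^1*587^1 = 35158658500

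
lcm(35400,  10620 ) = 106200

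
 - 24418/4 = - 6105  +  1/2 = - 6104.50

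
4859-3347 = 1512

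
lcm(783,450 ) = 39150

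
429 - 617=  - 188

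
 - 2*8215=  - 16430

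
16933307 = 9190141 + 7743166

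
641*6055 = 3881255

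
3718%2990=728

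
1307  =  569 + 738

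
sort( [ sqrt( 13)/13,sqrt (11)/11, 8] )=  [sqrt(13)/13,sqrt(11)/11, 8]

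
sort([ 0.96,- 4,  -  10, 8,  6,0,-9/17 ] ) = [-10,-4,- 9/17,0,0.96 , 6, 8]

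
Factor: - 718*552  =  -2^4*3^1*23^1* 359^1 = - 396336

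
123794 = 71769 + 52025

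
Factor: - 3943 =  -3943^1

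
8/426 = 4/213 =0.02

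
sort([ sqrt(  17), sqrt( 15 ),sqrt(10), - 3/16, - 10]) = [ - 10, - 3/16,sqrt( 10), sqrt( 15) , sqrt( 17)] 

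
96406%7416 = 7414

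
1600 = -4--1604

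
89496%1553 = 975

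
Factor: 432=2^4 * 3^3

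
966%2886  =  966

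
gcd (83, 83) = 83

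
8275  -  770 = 7505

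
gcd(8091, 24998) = 29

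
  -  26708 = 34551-61259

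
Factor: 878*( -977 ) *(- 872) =2^4 * 109^1*439^1 * 977^1 = 748006832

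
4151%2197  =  1954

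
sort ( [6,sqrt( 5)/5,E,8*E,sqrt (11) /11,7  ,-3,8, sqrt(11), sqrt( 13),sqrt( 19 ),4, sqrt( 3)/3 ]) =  [ -3 , sqrt(11)/11,sqrt( 5 )/5, sqrt(3 )/3,E,sqrt( 11 ), sqrt( 13),4, sqrt( 19) , 6, 7,8,8*E ]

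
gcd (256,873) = 1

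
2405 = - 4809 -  - 7214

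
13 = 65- 52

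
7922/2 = 3961 = 3961.00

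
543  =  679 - 136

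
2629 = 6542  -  3913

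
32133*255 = 8193915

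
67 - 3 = 64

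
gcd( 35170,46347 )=1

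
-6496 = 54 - 6550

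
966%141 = 120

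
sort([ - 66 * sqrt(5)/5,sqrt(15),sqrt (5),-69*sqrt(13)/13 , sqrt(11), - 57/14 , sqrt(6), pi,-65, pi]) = [ - 65,-66*sqrt(5) /5, - 69 * sqrt( 13 )/13,-57/14,sqrt( 5), sqrt( 6 ), pi, pi, sqrt(11),sqrt(15) ] 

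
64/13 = 4+12/13 = 4.92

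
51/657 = 17/219 = 0.08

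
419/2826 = 419/2826 = 0.15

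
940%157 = 155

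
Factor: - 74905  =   - 5^1*71^1*211^1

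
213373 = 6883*31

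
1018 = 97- - 921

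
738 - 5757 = -5019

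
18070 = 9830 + 8240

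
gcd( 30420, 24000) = 60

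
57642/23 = 57642/23= 2506.17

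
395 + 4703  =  5098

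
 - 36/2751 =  - 1 + 905/917 = - 0.01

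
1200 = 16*75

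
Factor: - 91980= -2^2*3^2 * 5^1*7^1*73^1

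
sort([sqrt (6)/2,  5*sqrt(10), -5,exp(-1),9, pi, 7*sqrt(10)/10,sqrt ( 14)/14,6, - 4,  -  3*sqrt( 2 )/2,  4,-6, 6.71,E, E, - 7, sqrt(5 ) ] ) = [ - 7,  -  6,  -  5, - 4, - 3*sqrt(2)/2, sqrt(14) /14, exp(-1),sqrt( 6)/2,7 * sqrt( 10 ) /10, sqrt(5), E, E, pi, 4,6 , 6.71, 9, 5 * sqrt(10 ) ] 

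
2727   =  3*909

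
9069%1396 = 693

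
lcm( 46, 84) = 1932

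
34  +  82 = 116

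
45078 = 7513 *6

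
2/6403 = 2/6403 = 0.00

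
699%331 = 37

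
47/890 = 47/890= 0.05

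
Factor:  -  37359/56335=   -  3^2*5^(  -  1 )*7^1*19^(  -  1) = - 63/95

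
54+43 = 97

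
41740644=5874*7106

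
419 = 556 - 137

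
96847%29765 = 7552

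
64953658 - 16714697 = 48238961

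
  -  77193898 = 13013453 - 90207351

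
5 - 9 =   -  4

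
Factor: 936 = 2^3*3^2*13^1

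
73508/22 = 3341 + 3/11 = 3341.27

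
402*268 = 107736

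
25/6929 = 25/6929 = 0.00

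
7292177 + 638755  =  7930932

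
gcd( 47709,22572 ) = 513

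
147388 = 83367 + 64021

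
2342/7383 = 2342/7383 = 0.32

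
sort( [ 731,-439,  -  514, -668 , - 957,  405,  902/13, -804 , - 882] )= [  -  957,-882,- 804,  -  668,-514, - 439, 902/13,  405 , 731] 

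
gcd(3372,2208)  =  12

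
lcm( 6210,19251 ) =192510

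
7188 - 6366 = 822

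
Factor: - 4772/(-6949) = 2^2*1193^1*6949^( - 1 ) 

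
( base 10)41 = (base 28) 1D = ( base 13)32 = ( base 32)19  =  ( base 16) 29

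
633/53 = 11+50/53 =11.94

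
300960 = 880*342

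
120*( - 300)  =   - 36000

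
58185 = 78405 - 20220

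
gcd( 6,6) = 6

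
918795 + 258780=1177575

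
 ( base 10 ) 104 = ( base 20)54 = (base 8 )150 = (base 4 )1220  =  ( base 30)3E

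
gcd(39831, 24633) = 51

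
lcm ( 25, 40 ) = 200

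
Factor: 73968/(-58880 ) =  - 2^ ( - 5 ) * 3^1*5^( - 1)*67^1 = -201/160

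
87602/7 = 87602/7 = 12514.57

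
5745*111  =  637695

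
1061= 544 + 517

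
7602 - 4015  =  3587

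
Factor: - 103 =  - 103^1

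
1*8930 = 8930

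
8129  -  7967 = 162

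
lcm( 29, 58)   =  58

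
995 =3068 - 2073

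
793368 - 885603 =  - 92235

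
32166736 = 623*51632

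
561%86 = 45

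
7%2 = 1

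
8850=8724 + 126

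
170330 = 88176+82154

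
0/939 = 0 = 0.00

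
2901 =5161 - 2260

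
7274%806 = 20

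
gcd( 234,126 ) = 18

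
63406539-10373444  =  53033095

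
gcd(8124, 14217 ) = 2031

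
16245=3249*5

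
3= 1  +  2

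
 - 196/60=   -  49/15 =- 3.27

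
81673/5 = 81673/5 =16334.60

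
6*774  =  4644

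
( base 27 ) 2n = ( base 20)3h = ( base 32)2D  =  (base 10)77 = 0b1001101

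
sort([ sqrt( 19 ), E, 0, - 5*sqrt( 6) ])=[-5*sqrt(6), 0, E, sqrt( 19 )]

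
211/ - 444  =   - 211/444 = -0.48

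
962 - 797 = 165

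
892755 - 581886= 310869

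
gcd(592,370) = 74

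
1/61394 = 1/61394 = 0.00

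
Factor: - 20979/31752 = - 37/56 = - 2^( - 3 )*7^( - 1 )*37^1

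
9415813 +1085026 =10500839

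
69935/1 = 69935 =69935.00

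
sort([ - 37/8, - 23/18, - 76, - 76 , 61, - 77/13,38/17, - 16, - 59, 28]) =[ -76, - 76,-59,-16, - 77/13, - 37/8, - 23/18,38/17, 28, 61]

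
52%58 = 52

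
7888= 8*986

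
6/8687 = 6/8687 = 0.00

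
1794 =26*69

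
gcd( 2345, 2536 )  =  1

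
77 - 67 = 10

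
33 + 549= 582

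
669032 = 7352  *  91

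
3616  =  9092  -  5476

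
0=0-0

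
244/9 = 27 + 1/9 = 27.11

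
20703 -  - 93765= 114468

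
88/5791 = 88/5791=0.02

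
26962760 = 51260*526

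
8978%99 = 68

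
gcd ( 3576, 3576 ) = 3576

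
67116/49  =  9588/7 = 1369.71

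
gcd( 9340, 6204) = 4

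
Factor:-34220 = -2^2*5^1 * 29^1*59^1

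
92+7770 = 7862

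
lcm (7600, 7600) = 7600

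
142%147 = 142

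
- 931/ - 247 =3 + 10/13 = 3.77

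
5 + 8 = 13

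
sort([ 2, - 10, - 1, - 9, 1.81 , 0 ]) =[ - 10, - 9, - 1, 0,1.81, 2 ]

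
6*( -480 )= - 2880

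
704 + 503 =1207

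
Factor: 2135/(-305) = - 7^1 = -7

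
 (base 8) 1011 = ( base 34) FB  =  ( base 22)11f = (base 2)1000001001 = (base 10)521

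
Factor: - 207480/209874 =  - 260/263 = - 2^2 * 5^1*13^1 * 263^( - 1 ) 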